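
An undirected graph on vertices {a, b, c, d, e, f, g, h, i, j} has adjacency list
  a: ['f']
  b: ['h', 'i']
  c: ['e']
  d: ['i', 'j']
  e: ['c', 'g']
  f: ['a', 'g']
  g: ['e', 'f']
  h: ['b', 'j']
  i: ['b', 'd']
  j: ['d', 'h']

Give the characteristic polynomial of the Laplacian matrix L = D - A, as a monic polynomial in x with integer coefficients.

x^10 - 18x^9 + 136x^8 - 560x^7 + 1365x^6 - 2000x^5 + 1700x^4 - 750x^3 + 125x^2

Each diagonal entry of L is the vertex degree and each off-diagonal entry is -1 where an edge is present, 0 otherwise; in the order [a, b, c, d, e, f, g, h, i, j] the diagonal is [1, 2, 1, 2, 2, 2, 2, 2, 2, 2]. L has integer entries, so p(x) = det(xI - L) has integer coefficients. Expanding the determinant yields x^10 - 18x^9 + 136x^8 - 560x^7 + 1365x^6 - 2000x^5 + 1700x^4 - 750x^3 + 125x^2. Since p(0) = det(-L) = 0, x divides p(x).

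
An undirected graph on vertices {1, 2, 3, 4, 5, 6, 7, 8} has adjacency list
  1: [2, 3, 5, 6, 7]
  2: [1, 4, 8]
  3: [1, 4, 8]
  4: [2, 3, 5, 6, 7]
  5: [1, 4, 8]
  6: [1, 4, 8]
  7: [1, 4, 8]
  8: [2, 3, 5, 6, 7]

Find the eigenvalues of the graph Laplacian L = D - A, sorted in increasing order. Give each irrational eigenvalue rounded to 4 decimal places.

[0, 3, 3, 3, 3, 5, 5, 8]

With the vertex order [1, 2, 3, 4, 5, 6, 7, 8], the degrees are [5, 3, 3, 5, 3, 3, 3, 5], giving D = diag(5, 3, 3, 5, 3, 3, 3, 5) and L = D - A. The multiplicity of 0 as a Laplacian eigenvalue equals the number of connected components. The eigenvalues sum to 30, which equals trace(L) = 2|E|.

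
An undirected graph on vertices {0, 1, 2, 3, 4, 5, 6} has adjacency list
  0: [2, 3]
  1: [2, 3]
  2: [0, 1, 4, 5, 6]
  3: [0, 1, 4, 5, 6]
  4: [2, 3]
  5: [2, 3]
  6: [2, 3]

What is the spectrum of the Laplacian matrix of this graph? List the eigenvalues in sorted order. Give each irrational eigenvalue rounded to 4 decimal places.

With the vertex order [0, 1, 2, 3, 4, 5, 6], the degrees are [2, 2, 5, 5, 2, 2, 2], giving D = diag(2, 2, 5, 5, 2, 2, 2) and L = D - A. The multiplicity of 0 as a Laplacian eigenvalue equals the number of connected components. The single zero eigenvalue shows the graph is connected. The eigenvalues sum to 20, which equals trace(L) = 2|E|. By the matrix-tree theorem the graph has (1/7) * product of the nonzero eigenvalues = 80 spanning trees.

[0, 2, 2, 2, 2, 5, 7]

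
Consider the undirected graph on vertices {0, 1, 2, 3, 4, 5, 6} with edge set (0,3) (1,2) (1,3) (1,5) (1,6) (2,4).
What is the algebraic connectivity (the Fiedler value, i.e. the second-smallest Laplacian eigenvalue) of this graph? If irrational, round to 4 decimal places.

0.3820

Reading degrees in the order [0, 1, 2, 3, 4, 5, 6] gives [1, 4, 2, 2, 1, 1, 1]; set D = diag(1, 4, 2, 2, 1, 1, 1) and form L = D - A. Computing the eigenvalues of L and sorting gives [0, 0.3820, 0.6086, 1, 2.2271, 2.6180, 5.1642]. The Fiedler value lambda_2 = 0.3820 is strictly positive, so the graph is connected. The largest eigenvalue, 5.1642, is at most the vertex count 7. By the matrix-tree theorem the graph has (1/7) * product of the nonzero eigenvalues = 1 spanning tree.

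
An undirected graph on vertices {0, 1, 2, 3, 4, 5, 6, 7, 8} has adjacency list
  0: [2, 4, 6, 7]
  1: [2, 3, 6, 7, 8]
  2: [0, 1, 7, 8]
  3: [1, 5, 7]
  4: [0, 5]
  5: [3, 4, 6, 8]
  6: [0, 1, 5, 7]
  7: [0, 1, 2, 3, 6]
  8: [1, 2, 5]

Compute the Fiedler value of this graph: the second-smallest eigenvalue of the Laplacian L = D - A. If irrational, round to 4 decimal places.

1.6281

With the vertex order [0, 1, 2, 3, 4, 5, 6, 7, 8], the degrees are [4, 5, 4, 3, 2, 4, 4, 5, 3], giving D = diag(4, 5, 4, 3, 2, 4, 4, 5, 3) and L = D - A. The sorted Laplacian eigenvalues are [0, 1.6281, 2.5858, 2.6027, 3.6639, 4.9613, 5.4142, 6.2937, 6.8502]; the algebraic connectivity is the second entry, 1.6281. There is one zero in the spectrum, matching the 1 component. The eigenvalues sum to 34, which equals trace(L) = 2|E|.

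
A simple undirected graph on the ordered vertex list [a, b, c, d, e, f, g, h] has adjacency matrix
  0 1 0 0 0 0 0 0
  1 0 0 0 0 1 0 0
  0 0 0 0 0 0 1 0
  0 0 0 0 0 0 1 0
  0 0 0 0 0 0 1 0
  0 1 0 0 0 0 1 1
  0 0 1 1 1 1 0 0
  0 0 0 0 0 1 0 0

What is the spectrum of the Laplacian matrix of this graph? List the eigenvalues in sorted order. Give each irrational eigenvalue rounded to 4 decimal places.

With the vertex order [a, b, c, d, e, f, g, h], the degrees are [1, 2, 1, 1, 1, 3, 4, 1], giving D = diag(1, 2, 1, 1, 1, 3, 4, 1) and L = D - A. L is symmetric positive semidefinite, so every eigenvalue is real and nonnegative. The single zero eigenvalue shows the graph is connected.

[0, 0.2888, 0.6742, 1, 1, 2.1694, 3.5857, 5.2819]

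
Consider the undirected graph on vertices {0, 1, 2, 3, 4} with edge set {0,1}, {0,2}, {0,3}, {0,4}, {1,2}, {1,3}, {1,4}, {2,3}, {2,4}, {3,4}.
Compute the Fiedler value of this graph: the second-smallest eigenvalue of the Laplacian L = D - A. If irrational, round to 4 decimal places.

5

With the vertex order [0, 1, 2, 3, 4], the degrees are [4, 4, 4, 4, 4], giving D = diag(4, 4, 4, 4, 4) and L = D - A. The smallest Laplacian eigenvalue is always 0. The next one, lambda_2 = 5, measures how hard the graph is to disconnect: larger values mean better connectivity. The eigenvalues sum to 20, which equals trace(L) = 2|E|.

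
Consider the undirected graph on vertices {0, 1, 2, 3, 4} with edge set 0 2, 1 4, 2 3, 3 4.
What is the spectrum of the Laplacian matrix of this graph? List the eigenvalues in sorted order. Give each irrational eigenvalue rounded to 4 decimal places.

Reading degrees in the order [0, 1, 2, 3, 4] gives [1, 1, 2, 2, 2]; set D = diag(1, 1, 2, 2, 2) and form L = D - A. Since every row of L sums to 0, the all-ones vector is in the kernel and 0 is an eigenvalue. There is one zero in the spectrum, matching the 1 component.

[0, 0.3820, 1.3820, 2.6180, 3.6180]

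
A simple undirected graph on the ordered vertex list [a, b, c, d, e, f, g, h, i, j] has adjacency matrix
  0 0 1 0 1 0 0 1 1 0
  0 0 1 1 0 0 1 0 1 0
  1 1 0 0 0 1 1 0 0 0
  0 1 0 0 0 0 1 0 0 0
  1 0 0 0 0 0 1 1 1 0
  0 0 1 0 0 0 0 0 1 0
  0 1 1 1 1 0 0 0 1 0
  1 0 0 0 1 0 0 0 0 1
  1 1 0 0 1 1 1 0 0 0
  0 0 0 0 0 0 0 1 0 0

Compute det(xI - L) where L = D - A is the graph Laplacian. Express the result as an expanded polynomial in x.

Each diagonal entry of L is the vertex degree and each off-diagonal entry is -1 where an edge is present, 0 otherwise; in the order [a, b, c, d, e, f, g, h, i, j] the diagonal is [4, 4, 4, 2, 4, 2, 5, 3, 5, 1]. Computing det(xI - L) by cofactor expansion (or equivalently via sum-over-permutations) gives x^10 - 34x^9 + 495x^8 - 4032x^7 + 20132x^6 - 63408x^5 + 124668x^4 - 145408x^3 + 89320x^2 - 21150x. The coefficient of x^9 equals -trace(L) = -34, matching the sum of degrees. The largest eigenvalue, 7.0552, is at most the vertex count 10.

x^10 - 34x^9 + 495x^8 - 4032x^7 + 20132x^6 - 63408x^5 + 124668x^4 - 145408x^3 + 89320x^2 - 21150x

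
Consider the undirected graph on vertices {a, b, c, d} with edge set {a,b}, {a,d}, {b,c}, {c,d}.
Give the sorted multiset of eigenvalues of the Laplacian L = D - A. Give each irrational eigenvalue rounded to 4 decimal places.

[0, 2, 2, 4]

Reading degrees in the order [a, b, c, d] gives [2, 2, 2, 2]; set D = diag(2, 2, 2, 2) and form L = D - A. L is symmetric positive semidefinite, so every eigenvalue is real and nonnegative. The single zero eigenvalue shows the graph is connected.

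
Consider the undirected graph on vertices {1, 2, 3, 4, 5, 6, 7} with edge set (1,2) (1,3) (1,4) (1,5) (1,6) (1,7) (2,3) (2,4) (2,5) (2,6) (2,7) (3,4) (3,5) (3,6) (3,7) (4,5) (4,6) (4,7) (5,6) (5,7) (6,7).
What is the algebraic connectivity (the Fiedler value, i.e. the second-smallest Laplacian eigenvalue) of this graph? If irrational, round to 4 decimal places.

Each diagonal entry of L is the vertex degree and each off-diagonal entry is -1 where an edge is present, 0 otherwise; in the order [1, 2, 3, 4, 5, 6, 7] the diagonal is [6, 6, 6, 6, 6, 6, 6]. The smallest Laplacian eigenvalue is always 0. The next one, lambda_2 = 7, measures how hard the graph is to disconnect: larger values mean better connectivity. The eigenvalues sum to 42, which equals trace(L) = 2|E|. There is one zero in the spectrum, matching the 1 component.

7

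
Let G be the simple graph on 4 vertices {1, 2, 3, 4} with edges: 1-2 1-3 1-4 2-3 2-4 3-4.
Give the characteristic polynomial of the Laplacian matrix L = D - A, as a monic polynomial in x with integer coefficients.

With the vertex order [1, 2, 3, 4], the degrees are [3, 3, 3, 3], giving D = diag(3, 3, 3, 3) and L = D - A. Computing det(xI - L) by cofactor expansion (or equivalently via sum-over-permutations) gives x^4 - 12x^3 + 48x^2 - 64x. Since p(0) = det(-L) = 0, x divides p(x). There is one zero in the spectrum, matching the 1 component. The eigenvalues sum to 12, which equals trace(L) = 2|E|.

x^4 - 12x^3 + 48x^2 - 64x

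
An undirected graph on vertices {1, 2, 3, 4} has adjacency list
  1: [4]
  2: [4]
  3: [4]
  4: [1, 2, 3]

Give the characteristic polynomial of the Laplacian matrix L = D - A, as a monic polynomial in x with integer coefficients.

x^4 - 6x^3 + 9x^2 - 4x

Reading degrees in the order [1, 2, 3, 4] gives [1, 1, 1, 3]; set D = diag(1, 1, 1, 3) and form L = D - A. The eigenvalues of L are [0, 1, 1, 4]; the characteristic polynomial is the product of (x - lambda_i), which multiplies out to x^4 - 6x^3 + 9x^2 - 4x. Since p(0) = det(-L) = 0, x divides p(x). The largest eigenvalue, 4, is at most the vertex count 4.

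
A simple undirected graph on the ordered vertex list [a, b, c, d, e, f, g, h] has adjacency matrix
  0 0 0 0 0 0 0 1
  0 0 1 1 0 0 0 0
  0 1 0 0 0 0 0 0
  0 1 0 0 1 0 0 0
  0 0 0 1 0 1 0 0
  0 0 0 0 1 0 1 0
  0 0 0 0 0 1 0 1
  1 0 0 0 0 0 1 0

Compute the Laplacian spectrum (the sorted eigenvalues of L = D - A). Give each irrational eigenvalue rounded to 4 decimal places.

[0, 0.1522, 0.5858, 1.2346, 2, 2.7654, 3.4142, 3.8478]

With the vertex order [a, b, c, d, e, f, g, h], the degrees are [1, 2, 1, 2, 2, 2, 2, 2], giving D = diag(1, 2, 1, 2, 2, 2, 2, 2) and L = D - A. Since every row of L sums to 0, the all-ones vector is in the kernel and 0 is an eigenvalue. There is one zero in the spectrum, matching the 1 component. The largest eigenvalue, 3.8478, is at most the vertex count 8.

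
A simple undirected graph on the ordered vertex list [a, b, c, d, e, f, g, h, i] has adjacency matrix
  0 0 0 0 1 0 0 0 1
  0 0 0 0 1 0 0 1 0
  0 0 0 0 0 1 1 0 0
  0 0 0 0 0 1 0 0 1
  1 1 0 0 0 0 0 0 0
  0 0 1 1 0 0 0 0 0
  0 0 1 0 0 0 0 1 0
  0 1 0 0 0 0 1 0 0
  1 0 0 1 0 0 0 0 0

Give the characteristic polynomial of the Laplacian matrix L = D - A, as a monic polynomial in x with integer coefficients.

With the vertex order [a, b, c, d, e, f, g, h, i], the degrees are [2, 2, 2, 2, 2, 2, 2, 2, 2], giving D = diag(2, 2, 2, 2, 2, 2, 2, 2, 2) and L = D - A. Computing det(xI - L) by cofactor expansion (or equivalently via sum-over-permutations) gives x^9 - 18x^8 + 135x^7 - 546x^6 + 1287x^5 - 1782x^4 + 1386x^3 - 540x^2 + 81x. Since p(0) = det(-L) = 0, x divides p(x). There is one zero in the spectrum, matching the 1 component.

x^9 - 18x^8 + 135x^7 - 546x^6 + 1287x^5 - 1782x^4 + 1386x^3 - 540x^2 + 81x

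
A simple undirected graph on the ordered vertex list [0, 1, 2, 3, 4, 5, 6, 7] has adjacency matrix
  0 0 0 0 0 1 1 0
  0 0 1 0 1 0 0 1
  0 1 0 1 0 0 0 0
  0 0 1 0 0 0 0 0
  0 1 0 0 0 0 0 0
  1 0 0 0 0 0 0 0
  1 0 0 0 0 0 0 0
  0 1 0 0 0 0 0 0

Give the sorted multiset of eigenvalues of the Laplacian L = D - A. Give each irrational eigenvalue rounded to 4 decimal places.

[0, 0, 0.5188, 1, 1, 2.3111, 3, 4.1701]

With the vertex order [0, 1, 2, 3, 4, 5, 6, 7], the degrees are [2, 3, 2, 1, 1, 1, 1, 1], giving D = diag(2, 3, 2, 1, 1, 1, 1, 1) and L = D - A. Diagonalising L (or applying a numerical eigensolver to the 8x8 matrix) gives the spectrum above. The 2 zero eigenvalues correspond to the 2 connected components.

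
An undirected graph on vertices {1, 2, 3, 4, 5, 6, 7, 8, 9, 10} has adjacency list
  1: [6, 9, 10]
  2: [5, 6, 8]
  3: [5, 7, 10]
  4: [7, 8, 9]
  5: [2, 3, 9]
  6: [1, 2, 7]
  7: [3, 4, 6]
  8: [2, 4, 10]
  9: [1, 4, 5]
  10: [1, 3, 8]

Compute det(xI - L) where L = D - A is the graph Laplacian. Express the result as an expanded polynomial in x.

Each diagonal entry of L is the vertex degree and each off-diagonal entry is -1 where an edge is present, 0 otherwise; in the order [1, 2, 3, 4, 5, 6, 7, 8, 9, 10] the diagonal is [3, 3, 3, 3, 3, 3, 3, 3, 3, 3]. L has integer entries, so p(x) = det(xI - L) has integer coefficients. Expanding the determinant yields x^10 - 30x^9 + 390x^8 - 2880x^7 + 13305x^6 - 39882x^5 + 77640x^4 - 94800x^3 + 66000x^2 - 20000x. The constant term is 0 because L is singular (the all-ones vector lies in its kernel). The largest eigenvalue, 5, is at most the vertex count 10. The eigenvalues sum to 30, which equals trace(L) = 2|E|.

x^10 - 30x^9 + 390x^8 - 2880x^7 + 13305x^6 - 39882x^5 + 77640x^4 - 94800x^3 + 66000x^2 - 20000x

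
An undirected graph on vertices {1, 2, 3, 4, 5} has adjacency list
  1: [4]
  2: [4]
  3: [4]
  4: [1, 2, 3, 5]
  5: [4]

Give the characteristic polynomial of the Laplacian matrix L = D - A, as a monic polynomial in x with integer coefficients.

Each diagonal entry of L is the vertex degree and each off-diagonal entry is -1 where an edge is present, 0 otherwise; in the order [1, 2, 3, 4, 5] the diagonal is [1, 1, 1, 4, 1]. Computing det(xI - L) by cofactor expansion (or equivalently via sum-over-permutations) gives x^5 - 8x^4 + 18x^3 - 16x^2 + 5x. The coefficient of x^4 equals -trace(L) = -8, matching the sum of degrees.

x^5 - 8x^4 + 18x^3 - 16x^2 + 5x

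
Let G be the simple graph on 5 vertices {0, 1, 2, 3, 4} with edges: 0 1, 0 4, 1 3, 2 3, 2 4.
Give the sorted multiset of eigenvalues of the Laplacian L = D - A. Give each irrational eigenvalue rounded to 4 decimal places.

Reading degrees in the order [0, 1, 2, 3, 4] gives [2, 2, 2, 2, 2]; set D = diag(2, 2, 2, 2, 2) and form L = D - A. Diagonalising L (or applying a numerical eigensolver to the 5x5 matrix) gives the spectrum above. The single zero eigenvalue shows the graph is connected. By the matrix-tree theorem the graph has (1/5) * product of the nonzero eigenvalues = 5 spanning trees.

[0, 1.3820, 1.3820, 3.6180, 3.6180]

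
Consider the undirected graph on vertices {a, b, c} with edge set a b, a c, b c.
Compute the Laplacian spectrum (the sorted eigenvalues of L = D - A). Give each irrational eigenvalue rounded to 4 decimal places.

Each diagonal entry of L is the vertex degree and each off-diagonal entry is -1 where an edge is present, 0 otherwise; in the order [a, b, c] the diagonal is [2, 2, 2]. Diagonalising L (or applying a numerical eigensolver to the 3x3 matrix) gives the spectrum above. The single zero eigenvalue shows the graph is connected. The eigenvalues sum to 6, which equals trace(L) = 2|E|. There is one zero in the spectrum, matching the 1 component.

[0, 3, 3]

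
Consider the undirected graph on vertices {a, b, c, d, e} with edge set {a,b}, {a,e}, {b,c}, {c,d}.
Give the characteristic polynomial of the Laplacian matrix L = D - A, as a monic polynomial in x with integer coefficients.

Each diagonal entry of L is the vertex degree and each off-diagonal entry is -1 where an edge is present, 0 otherwise; in the order [a, b, c, d, e] the diagonal is [2, 2, 2, 1, 1]. L has integer entries, so p(x) = det(xI - L) has integer coefficients. Expanding the determinant yields x^5 - 8x^4 + 21x^3 - 20x^2 + 5x. Since p(0) = det(-L) = 0, x divides p(x). There is one zero in the spectrum, matching the 1 component.

x^5 - 8x^4 + 21x^3 - 20x^2 + 5x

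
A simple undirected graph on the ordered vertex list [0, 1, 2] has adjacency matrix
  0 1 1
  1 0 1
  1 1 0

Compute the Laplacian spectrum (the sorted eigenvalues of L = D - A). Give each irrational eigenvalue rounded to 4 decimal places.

[0, 3, 3]

With the vertex order [0, 1, 2], the degrees are [2, 2, 2], giving D = diag(2, 2, 2) and L = D - A. Diagonalising L (or applying a numerical eigensolver to the 3x3 matrix) gives the spectrum above. The single zero eigenvalue shows the graph is connected. The eigenvalues sum to 6, which equals trace(L) = 2|E|.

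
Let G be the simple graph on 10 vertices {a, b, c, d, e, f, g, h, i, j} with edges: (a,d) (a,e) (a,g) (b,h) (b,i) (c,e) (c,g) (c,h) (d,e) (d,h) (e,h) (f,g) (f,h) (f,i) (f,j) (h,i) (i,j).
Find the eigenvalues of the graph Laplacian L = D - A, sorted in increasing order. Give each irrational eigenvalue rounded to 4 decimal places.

With the vertex order [a, b, c, d, e, f, g, h, i, j], the degrees are [3, 2, 3, 3, 4, 4, 3, 6, 4, 2], giving D = diag(3, 2, 3, 3, 4, 4, 3, 6, 4, 2) and L = D - A. L is symmetric positive semidefinite, so every eigenvalue is real and nonnegative. By the matrix-tree theorem the graph has (1/10) * product of the nonzero eigenvalues = 3522 spanning trees.

[0, 0.9034, 1.6822, 2.2716, 2.8902, 3.7853, 4.4524, 5.1400, 5.6044, 7.2704]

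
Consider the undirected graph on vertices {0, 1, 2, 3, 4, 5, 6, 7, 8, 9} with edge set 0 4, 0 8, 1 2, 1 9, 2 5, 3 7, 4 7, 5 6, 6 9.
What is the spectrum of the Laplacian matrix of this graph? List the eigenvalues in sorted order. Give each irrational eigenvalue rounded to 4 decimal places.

Reading degrees in the order [0, 1, 2, 3, 4, 5, 6, 7, 8, 9] gives [2, 2, 2, 1, 2, 2, 2, 2, 1, 2]; set D = diag(2, 2, 2, 1, 2, 2, 2, 2, 1, 2) and form L = D - A. The multiplicity of 0 as a Laplacian eigenvalue equals the number of connected components. The 2 zero eigenvalues correspond to the 2 connected components. There are 2 zeros in the spectrum, matching the 2 components. The eigenvalues sum to 18, which equals trace(L) = 2|E|.

[0, 0, 0.3820, 1.3820, 1.3820, 1.3820, 2.6180, 3.6180, 3.6180, 3.6180]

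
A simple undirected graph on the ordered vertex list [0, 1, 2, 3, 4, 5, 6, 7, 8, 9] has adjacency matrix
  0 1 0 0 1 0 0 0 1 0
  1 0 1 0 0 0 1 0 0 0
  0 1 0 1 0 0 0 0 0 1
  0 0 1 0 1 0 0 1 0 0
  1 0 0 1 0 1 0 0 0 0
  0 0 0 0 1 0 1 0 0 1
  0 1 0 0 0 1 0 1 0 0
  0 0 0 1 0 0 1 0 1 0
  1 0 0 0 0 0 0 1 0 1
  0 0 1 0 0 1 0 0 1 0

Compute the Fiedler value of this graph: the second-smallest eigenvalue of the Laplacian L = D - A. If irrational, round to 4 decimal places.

Each diagonal entry of L is the vertex degree and each off-diagonal entry is -1 where an edge is present, 0 otherwise; in the order [0, 1, 2, 3, 4, 5, 6, 7, 8, 9] the diagonal is [3, 3, 3, 3, 3, 3, 3, 3, 3, 3]. The sorted Laplacian eigenvalues are [0, 2, 2, 2, 2, 2, 5, 5, 5, 5]; the algebraic connectivity is the second entry, 2.

2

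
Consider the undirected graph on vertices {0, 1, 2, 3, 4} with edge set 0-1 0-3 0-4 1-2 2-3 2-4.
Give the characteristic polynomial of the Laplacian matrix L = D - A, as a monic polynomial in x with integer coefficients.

Each diagonal entry of L is the vertex degree and each off-diagonal entry is -1 where an edge is present, 0 otherwise; in the order [0, 1, 2, 3, 4] the diagonal is [3, 2, 3, 2, 2]. The eigenvalues of L are [0, 2, 2, 3, 5]; the characteristic polynomial is the product of (x - lambda_i), which multiplies out to x^5 - 12x^4 + 51x^3 - 92x^2 + 60x. Since p(0) = det(-L) = 0, x divides p(x). The largest eigenvalue, 5, is at most the vertex count 5. The eigenvalues sum to 12, which equals trace(L) = 2|E|.

x^5 - 12x^4 + 51x^3 - 92x^2 + 60x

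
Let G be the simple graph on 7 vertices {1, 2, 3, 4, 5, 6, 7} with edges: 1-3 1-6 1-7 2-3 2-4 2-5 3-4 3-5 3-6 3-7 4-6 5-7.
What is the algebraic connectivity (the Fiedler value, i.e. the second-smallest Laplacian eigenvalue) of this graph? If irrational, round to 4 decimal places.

With the vertex order [1, 2, 3, 4, 5, 6, 7], the degrees are [3, 3, 6, 3, 3, 3, 3], giving D = diag(3, 3, 6, 3, 3, 3, 3) and L = D - A. Computing the eigenvalues of L and sorting gives [0, 2, 2, 4, 4, 5, 7]. The Fiedler value lambda_2 = 2 is strictly positive, so the graph is connected. There is one zero in the spectrum, matching the 1 component.

2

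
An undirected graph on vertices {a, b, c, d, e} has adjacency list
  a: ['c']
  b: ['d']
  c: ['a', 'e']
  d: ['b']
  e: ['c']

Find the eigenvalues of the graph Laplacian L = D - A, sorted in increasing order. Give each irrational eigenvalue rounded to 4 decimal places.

[0, 0, 1, 2, 3]

With the vertex order [a, b, c, d, e], the degrees are [1, 1, 2, 1, 1], giving D = diag(1, 1, 2, 1, 1) and L = D - A. Diagonalising L (or applying a numerical eigensolver to the 5x5 matrix) gives the spectrum above. The 2 zero eigenvalues correspond to the 2 connected components. The largest eigenvalue, 3, is at most the vertex count 5.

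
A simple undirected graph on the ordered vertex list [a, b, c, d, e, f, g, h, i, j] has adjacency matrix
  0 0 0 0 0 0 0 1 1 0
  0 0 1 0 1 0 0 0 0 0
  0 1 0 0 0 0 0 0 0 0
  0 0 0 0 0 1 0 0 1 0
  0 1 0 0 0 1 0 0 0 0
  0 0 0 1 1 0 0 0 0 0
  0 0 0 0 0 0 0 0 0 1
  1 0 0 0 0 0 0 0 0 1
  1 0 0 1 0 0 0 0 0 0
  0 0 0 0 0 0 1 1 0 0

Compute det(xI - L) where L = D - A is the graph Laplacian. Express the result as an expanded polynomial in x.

x^10 - 18x^9 + 136x^8 - 560x^7 + 1365x^6 - 2002x^5 + 1716x^4 - 792x^3 + 165x^2 - 10x

Each diagonal entry of L is the vertex degree and each off-diagonal entry is -1 where an edge is present, 0 otherwise; in the order [a, b, c, d, e, f, g, h, i, j] the diagonal is [2, 2, 1, 2, 2, 2, 1, 2, 2, 2]. Computing det(xI - L) by cofactor expansion (or equivalently via sum-over-permutations) gives x^10 - 18x^9 + 136x^8 - 560x^7 + 1365x^6 - 2002x^5 + 1716x^4 - 792x^3 + 165x^2 - 10x. Since p(0) = det(-L) = 0, x divides p(x). By the matrix-tree theorem the graph has (1/10) * product of the nonzero eigenvalues = 1 spanning tree.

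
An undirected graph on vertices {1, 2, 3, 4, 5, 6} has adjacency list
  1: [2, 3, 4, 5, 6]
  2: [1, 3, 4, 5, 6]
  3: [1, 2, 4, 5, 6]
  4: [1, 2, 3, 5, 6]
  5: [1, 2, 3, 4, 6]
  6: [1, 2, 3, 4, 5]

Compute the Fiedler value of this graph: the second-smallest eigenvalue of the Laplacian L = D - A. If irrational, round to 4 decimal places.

Reading degrees in the order [1, 2, 3, 4, 5, 6] gives [5, 5, 5, 5, 5, 5]; set D = diag(5, 5, 5, 5, 5, 5) and form L = D - A. Computing the eigenvalues of L and sorting gives [0, 6, 6, 6, 6, 6]. The Fiedler value lambda_2 = 6 is strictly positive, so the graph is connected. The largest eigenvalue, 6, is at most the vertex count 6.

6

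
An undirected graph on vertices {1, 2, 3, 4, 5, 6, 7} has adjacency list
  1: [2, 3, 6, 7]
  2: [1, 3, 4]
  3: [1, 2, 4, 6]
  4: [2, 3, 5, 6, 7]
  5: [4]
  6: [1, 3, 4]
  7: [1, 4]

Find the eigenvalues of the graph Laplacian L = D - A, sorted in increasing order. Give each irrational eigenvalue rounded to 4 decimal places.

[0, 0.9486, 2, 3, 4.5173, 5, 6.5341]

With the vertex order [1, 2, 3, 4, 5, 6, 7], the degrees are [4, 3, 4, 5, 1, 3, 2], giving D = diag(4, 3, 4, 5, 1, 3, 2) and L = D - A. Since every row of L sums to 0, the all-ones vector is in the kernel and 0 is an eigenvalue. The single zero eigenvalue shows the graph is connected. The largest eigenvalue, 6.5341, is at most the vertex count 7.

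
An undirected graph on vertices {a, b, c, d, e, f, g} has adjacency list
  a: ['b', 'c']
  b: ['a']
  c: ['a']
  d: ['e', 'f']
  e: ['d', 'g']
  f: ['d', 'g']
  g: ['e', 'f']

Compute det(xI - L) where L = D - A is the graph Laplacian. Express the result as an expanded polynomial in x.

x^7 - 12x^6 + 55x^5 - 120x^4 + 124x^3 - 48x^2

With the vertex order [a, b, c, d, e, f, g], the degrees are [2, 1, 1, 2, 2, 2, 2], giving D = diag(2, 1, 1, 2, 2, 2, 2) and L = D - A. Computing det(xI - L) by cofactor expansion (or equivalently via sum-over-permutations) gives x^7 - 12x^6 + 55x^5 - 120x^4 + 124x^3 - 48x^2. The constant term is 0 because L is singular (the all-ones vector lies in its kernel).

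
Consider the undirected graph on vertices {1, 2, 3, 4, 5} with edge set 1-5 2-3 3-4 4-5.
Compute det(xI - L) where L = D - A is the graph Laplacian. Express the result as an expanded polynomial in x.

x^5 - 8x^4 + 21x^3 - 20x^2 + 5x

Each diagonal entry of L is the vertex degree and each off-diagonal entry is -1 where an edge is present, 0 otherwise; in the order [1, 2, 3, 4, 5] the diagonal is [1, 1, 2, 2, 2]. Computing det(xI - L) by cofactor expansion (or equivalently via sum-over-permutations) gives x^5 - 8x^4 + 21x^3 - 20x^2 + 5x. The coefficient of x^4 equals -trace(L) = -8, matching the sum of degrees. The eigenvalues sum to 8, which equals trace(L) = 2|E|.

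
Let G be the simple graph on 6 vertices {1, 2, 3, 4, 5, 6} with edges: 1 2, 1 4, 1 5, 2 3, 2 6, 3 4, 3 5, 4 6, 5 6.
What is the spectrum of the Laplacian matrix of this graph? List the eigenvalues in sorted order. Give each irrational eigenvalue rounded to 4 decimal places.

Each diagonal entry of L is the vertex degree and each off-diagonal entry is -1 where an edge is present, 0 otherwise; in the order [1, 2, 3, 4, 5, 6] the diagonal is [3, 3, 3, 3, 3, 3]. The multiplicity of 0 as a Laplacian eigenvalue equals the number of connected components. The single zero eigenvalue shows the graph is connected.

[0, 3, 3, 3, 3, 6]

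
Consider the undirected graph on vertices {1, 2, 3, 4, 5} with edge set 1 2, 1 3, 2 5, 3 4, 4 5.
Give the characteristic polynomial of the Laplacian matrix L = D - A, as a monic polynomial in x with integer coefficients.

Each diagonal entry of L is the vertex degree and each off-diagonal entry is -1 where an edge is present, 0 otherwise; in the order [1, 2, 3, 4, 5] the diagonal is [2, 2, 2, 2, 2]. Computing det(xI - L) by cofactor expansion (or equivalently via sum-over-permutations) gives x^5 - 10x^4 + 35x^3 - 50x^2 + 25x. The constant term is 0 because L is singular (the all-ones vector lies in its kernel). By the matrix-tree theorem the graph has (1/5) * product of the nonzero eigenvalues = 5 spanning trees. The eigenvalues sum to 10, which equals trace(L) = 2|E|.

x^5 - 10x^4 + 35x^3 - 50x^2 + 25x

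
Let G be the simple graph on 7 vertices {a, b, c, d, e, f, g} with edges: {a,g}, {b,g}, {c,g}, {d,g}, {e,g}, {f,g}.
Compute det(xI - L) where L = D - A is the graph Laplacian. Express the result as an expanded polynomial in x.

Each diagonal entry of L is the vertex degree and each off-diagonal entry is -1 where an edge is present, 0 otherwise; in the order [a, b, c, d, e, f, g] the diagonal is [1, 1, 1, 1, 1, 1, 6]. The eigenvalues of L are [0, 1, 1, 1, 1, 1, 7]; the characteristic polynomial is the product of (x - lambda_i), which multiplies out to x^7 - 12x^6 + 45x^5 - 80x^4 + 75x^3 - 36x^2 + 7x. Since p(0) = det(-L) = 0, x divides p(x). There is one zero in the spectrum, matching the 1 component. The eigenvalues sum to 12, which equals trace(L) = 2|E|.

x^7 - 12x^6 + 45x^5 - 80x^4 + 75x^3 - 36x^2 + 7x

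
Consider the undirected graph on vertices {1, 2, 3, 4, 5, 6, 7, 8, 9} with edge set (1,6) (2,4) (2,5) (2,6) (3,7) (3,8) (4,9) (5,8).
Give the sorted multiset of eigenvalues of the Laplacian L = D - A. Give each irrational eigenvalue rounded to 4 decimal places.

[0, 0.1708, 0.3820, 0.8503, 1.6761, 2.4165, 2.6180, 3.4421, 4.4442]

With the vertex order [1, 2, 3, 4, 5, 6, 7, 8, 9], the degrees are [1, 3, 2, 2, 2, 2, 1, 2, 1], giving D = diag(1, 3, 2, 2, 2, 2, 1, 2, 1) and L = D - A. Since every row of L sums to 0, the all-ones vector is in the kernel and 0 is an eigenvalue. The single zero eigenvalue shows the graph is connected. By the matrix-tree theorem the graph has (1/9) * product of the nonzero eigenvalues = 1 spanning tree.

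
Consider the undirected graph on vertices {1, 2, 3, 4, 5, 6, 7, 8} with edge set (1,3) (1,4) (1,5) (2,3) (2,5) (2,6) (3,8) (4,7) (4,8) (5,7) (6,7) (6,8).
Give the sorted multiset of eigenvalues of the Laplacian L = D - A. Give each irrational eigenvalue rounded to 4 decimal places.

Each diagonal entry of L is the vertex degree and each off-diagonal entry is -1 where an edge is present, 0 otherwise; in the order [1, 2, 3, 4, 5, 6, 7, 8] the diagonal is [3, 3, 3, 3, 3, 3, 3, 3]. Diagonalising L (or applying a numerical eigensolver to the 8x8 matrix) gives the spectrum above. By the matrix-tree theorem the graph has (1/8) * product of the nonzero eigenvalues = 384 spanning trees.

[0, 2, 2, 2, 4, 4, 4, 6]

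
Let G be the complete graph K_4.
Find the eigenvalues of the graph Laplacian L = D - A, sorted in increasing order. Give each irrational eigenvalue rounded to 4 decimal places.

The graph has 4 vertices and degree multiset [3, 3, 3, 3]; D is the diagonal matrix of degrees and L = D - A. Since every row of L sums to 0, the all-ones vector is in the kernel and 0 is an eigenvalue. The eigenvalues sum to 12, which equals trace(L) = 2|E|.

[0, 4, 4, 4]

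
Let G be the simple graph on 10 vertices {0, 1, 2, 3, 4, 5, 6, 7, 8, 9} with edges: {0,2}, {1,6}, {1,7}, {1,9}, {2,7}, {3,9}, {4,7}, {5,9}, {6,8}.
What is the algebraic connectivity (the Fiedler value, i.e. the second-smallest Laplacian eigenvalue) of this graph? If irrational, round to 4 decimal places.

0.2076

Reading degrees in the order [0, 1, 2, 3, 4, 5, 6, 7, 8, 9] gives [1, 3, 2, 1, 1, 1, 2, 3, 1, 3]; set D = diag(1, 3, 2, 1, 1, 1, 2, 3, 1, 3) and form L = D - A. Computing the eigenvalues of L and sorting gives [0, 0.2076, 0.3326, 0.6394, 1, 1.7049, 2.2883, 3.0761, 3.8552, 4.8958]. The Fiedler value lambda_2 = 0.2076 is strictly positive, so the graph is connected.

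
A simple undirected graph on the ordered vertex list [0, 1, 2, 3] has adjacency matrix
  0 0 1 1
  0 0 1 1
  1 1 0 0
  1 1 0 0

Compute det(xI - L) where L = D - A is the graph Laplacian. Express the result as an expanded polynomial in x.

x^4 - 8x^3 + 20x^2 - 16x

With the vertex order [0, 1, 2, 3], the degrees are [2, 2, 2, 2], giving D = diag(2, 2, 2, 2) and L = D - A. Computing det(xI - L) by cofactor expansion (or equivalently via sum-over-permutations) gives x^4 - 8x^3 + 20x^2 - 16x. Since p(0) = det(-L) = 0, x divides p(x). By the matrix-tree theorem the graph has (1/4) * product of the nonzero eigenvalues = 4 spanning trees. There is one zero in the spectrum, matching the 1 component.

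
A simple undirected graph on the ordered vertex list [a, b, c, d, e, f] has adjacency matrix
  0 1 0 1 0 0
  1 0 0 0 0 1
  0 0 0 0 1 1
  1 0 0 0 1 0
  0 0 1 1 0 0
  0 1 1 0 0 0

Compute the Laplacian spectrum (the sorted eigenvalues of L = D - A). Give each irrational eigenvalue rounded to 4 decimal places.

With the vertex order [a, b, c, d, e, f], the degrees are [2, 2, 2, 2, 2, 2], giving D = diag(2, 2, 2, 2, 2, 2) and L = D - A. The multiplicity of 0 as a Laplacian eigenvalue equals the number of connected components. The single zero eigenvalue shows the graph is connected. The eigenvalues sum to 12, which equals trace(L) = 2|E|. There is one zero in the spectrum, matching the 1 component.

[0, 1, 1, 3, 3, 4]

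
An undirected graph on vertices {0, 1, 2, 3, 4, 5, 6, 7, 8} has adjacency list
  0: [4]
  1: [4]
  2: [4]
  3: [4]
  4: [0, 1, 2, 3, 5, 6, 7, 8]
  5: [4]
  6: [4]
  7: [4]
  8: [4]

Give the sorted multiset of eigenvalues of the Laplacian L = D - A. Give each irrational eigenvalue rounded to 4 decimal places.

[0, 1, 1, 1, 1, 1, 1, 1, 9]

Each diagonal entry of L is the vertex degree and each off-diagonal entry is -1 where an edge is present, 0 otherwise; in the order [0, 1, 2, 3, 4, 5, 6, 7, 8] the diagonal is [1, 1, 1, 1, 8, 1, 1, 1, 1]. Diagonalising L (or applying a numerical eigensolver to the 9x9 matrix) gives the spectrum above. There is one zero in the spectrum, matching the 1 component.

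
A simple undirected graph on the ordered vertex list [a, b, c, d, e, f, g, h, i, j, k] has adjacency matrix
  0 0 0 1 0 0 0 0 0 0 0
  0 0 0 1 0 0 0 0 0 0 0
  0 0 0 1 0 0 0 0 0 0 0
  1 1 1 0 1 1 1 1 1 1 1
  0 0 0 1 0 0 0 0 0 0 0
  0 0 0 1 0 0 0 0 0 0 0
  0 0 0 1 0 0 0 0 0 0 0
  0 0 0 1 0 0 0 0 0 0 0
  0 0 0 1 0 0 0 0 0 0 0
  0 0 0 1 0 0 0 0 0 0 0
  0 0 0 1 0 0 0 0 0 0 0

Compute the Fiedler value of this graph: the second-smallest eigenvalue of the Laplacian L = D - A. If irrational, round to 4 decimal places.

1

Reading degrees in the order [a, b, c, d, e, f, g, h, i, j, k] gives [1, 1, 1, 10, 1, 1, 1, 1, 1, 1, 1]; set D = diag(1, 1, 1, 10, 1, 1, 1, 1, 1, 1, 1) and form L = D - A. Computing the eigenvalues of L and sorting gives [0, 1, 1, 1, 1, 1, 1, 1, 1, 1, 11]. The Fiedler value lambda_2 = 1 is strictly positive, so the graph is connected. The largest eigenvalue, 11, is at most the vertex count 11. By the matrix-tree theorem the graph has (1/11) * product of the nonzero eigenvalues = 1 spanning tree.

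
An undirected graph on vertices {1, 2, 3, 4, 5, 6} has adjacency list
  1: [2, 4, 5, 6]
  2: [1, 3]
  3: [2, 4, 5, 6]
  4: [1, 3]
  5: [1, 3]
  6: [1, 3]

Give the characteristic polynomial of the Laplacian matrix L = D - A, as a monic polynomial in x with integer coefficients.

Each diagonal entry of L is the vertex degree and each off-diagonal entry is -1 where an edge is present, 0 otherwise; in the order [1, 2, 3, 4, 5, 6] the diagonal is [4, 2, 4, 2, 2, 2]. L has integer entries, so p(x) = det(xI - L) has integer coefficients. Expanding the determinant yields x^6 - 16x^5 + 96x^4 - 272x^3 + 368x^2 - 192x. The constant term is 0 because L is singular (the all-ones vector lies in its kernel). The eigenvalues sum to 16, which equals trace(L) = 2|E|. By the matrix-tree theorem the graph has (1/6) * product of the nonzero eigenvalues = 32 spanning trees.

x^6 - 16x^5 + 96x^4 - 272x^3 + 368x^2 - 192x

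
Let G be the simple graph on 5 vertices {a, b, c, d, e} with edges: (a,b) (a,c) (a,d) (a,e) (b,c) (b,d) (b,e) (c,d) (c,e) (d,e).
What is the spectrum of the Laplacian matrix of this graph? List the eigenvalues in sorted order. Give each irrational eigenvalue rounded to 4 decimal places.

Each diagonal entry of L is the vertex degree and each off-diagonal entry is -1 where an edge is present, 0 otherwise; in the order [a, b, c, d, e] the diagonal is [4, 4, 4, 4, 4]. Since every row of L sums to 0, the all-ones vector is in the kernel and 0 is an eigenvalue. The single zero eigenvalue shows the graph is connected. The largest eigenvalue, 5, is at most the vertex count 5. By the matrix-tree theorem the graph has (1/5) * product of the nonzero eigenvalues = 125 spanning trees.

[0, 5, 5, 5, 5]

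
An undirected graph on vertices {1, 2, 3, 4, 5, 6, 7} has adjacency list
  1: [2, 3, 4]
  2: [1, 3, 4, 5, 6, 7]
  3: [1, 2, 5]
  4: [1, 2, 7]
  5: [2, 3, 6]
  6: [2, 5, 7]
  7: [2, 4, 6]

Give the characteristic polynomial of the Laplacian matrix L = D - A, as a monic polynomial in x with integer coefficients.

Reading degrees in the order [1, 2, 3, 4, 5, 6, 7] gives [3, 6, 3, 3, 3, 3, 3]; set D = diag(3, 6, 3, 3, 3, 3, 3) and form L = D - A. Computing det(xI - L) by cofactor expansion (or equivalently via sum-over-permutations) gives x^7 - 24x^6 + 231x^5 - 1140x^4 + 3036x^3 - 4128x^2 + 2240x. The constant term is 0 because L is singular (the all-ones vector lies in its kernel). By the matrix-tree theorem the graph has (1/7) * product of the nonzero eigenvalues = 320 spanning trees.

x^7 - 24x^6 + 231x^5 - 1140x^4 + 3036x^3 - 4128x^2 + 2240x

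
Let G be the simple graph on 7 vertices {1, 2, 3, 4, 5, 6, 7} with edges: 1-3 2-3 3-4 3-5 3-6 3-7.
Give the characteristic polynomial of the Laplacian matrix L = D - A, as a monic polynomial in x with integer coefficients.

x^7 - 12x^6 + 45x^5 - 80x^4 + 75x^3 - 36x^2 + 7x

With the vertex order [1, 2, 3, 4, 5, 6, 7], the degrees are [1, 1, 6, 1, 1, 1, 1], giving D = diag(1, 1, 6, 1, 1, 1, 1) and L = D - A. L has integer entries, so p(x) = det(xI - L) has integer coefficients. Expanding the determinant yields x^7 - 12x^6 + 45x^5 - 80x^4 + 75x^3 - 36x^2 + 7x. Since p(0) = det(-L) = 0, x divides p(x). By the matrix-tree theorem the graph has (1/7) * product of the nonzero eigenvalues = 1 spanning tree.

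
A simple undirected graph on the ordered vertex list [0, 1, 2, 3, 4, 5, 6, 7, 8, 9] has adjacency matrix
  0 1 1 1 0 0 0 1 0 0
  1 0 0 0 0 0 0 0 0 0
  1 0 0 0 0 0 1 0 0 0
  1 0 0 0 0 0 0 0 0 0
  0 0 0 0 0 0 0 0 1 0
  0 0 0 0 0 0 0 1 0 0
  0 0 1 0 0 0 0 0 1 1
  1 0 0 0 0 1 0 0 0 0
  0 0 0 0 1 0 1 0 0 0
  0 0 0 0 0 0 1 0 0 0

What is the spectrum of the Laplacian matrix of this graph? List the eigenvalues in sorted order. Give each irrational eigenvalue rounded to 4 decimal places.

Each diagonal entry of L is the vertex degree and each off-diagonal entry is -1 where an edge is present, 0 otherwise; in the order [0, 1, 2, 3, 4, 5, 6, 7, 8, 9] the diagonal is [4, 1, 2, 1, 1, 1, 3, 2, 2, 1]. L is symmetric positive semidefinite, so every eigenvalue is real and nonnegative. The single zero eigenvalue shows the graph is connected. The eigenvalues sum to 18, which equals trace(L) = 2|E|. There is one zero in the spectrum, matching the 1 component.

[0, 0.1626, 0.5188, 0.6270, 1, 1.5072, 2.3111, 2.5027, 4.1701, 5.2005]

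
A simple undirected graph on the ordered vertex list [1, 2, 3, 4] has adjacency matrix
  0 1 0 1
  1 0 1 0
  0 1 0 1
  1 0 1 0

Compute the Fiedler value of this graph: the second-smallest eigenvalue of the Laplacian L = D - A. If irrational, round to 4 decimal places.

2

Each diagonal entry of L is the vertex degree and each off-diagonal entry is -1 where an edge is present, 0 otherwise; in the order [1, 2, 3, 4] the diagonal is [2, 2, 2, 2]. Computing the eigenvalues of L and sorting gives [0, 2, 2, 4]. The Fiedler value lambda_2 = 2 is strictly positive, so the graph is connected. The largest eigenvalue, 4, is at most the vertex count 4.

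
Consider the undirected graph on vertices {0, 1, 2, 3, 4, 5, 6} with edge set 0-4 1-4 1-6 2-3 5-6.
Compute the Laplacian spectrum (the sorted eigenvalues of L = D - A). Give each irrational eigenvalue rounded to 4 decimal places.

Each diagonal entry of L is the vertex degree and each off-diagonal entry is -1 where an edge is present, 0 otherwise; in the order [0, 1, 2, 3, 4, 5, 6] the diagonal is [1, 2, 1, 1, 2, 1, 2]. The multiplicity of 0 as a Laplacian eigenvalue equals the number of connected components. The 2 zero eigenvalues correspond to the 2 connected components. There are 2 zeros in the spectrum, matching the 2 components. The eigenvalues sum to 10, which equals trace(L) = 2|E|.

[0, 0, 0.3820, 1.3820, 2, 2.6180, 3.6180]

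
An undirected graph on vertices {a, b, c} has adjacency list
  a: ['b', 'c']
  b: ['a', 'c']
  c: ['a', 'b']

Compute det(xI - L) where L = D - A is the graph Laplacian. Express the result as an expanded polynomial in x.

With the vertex order [a, b, c], the degrees are [2, 2, 2], giving D = diag(2, 2, 2) and L = D - A. The eigenvalues of L are [0, 3, 3]; the characteristic polynomial is the product of (x - lambda_i), which multiplies out to x^3 - 6x^2 + 9x. The constant term is 0 because L is singular (the all-ones vector lies in its kernel). The eigenvalues sum to 6, which equals trace(L) = 2|E|.

x^3 - 6x^2 + 9x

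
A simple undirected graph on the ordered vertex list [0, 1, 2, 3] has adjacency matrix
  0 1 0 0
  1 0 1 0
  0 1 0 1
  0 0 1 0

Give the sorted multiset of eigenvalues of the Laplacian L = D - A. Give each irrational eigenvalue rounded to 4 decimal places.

[0, 0.5858, 2, 3.4142]

Each diagonal entry of L is the vertex degree and each off-diagonal entry is -1 where an edge is present, 0 otherwise; in the order [0, 1, 2, 3] the diagonal is [1, 2, 2, 1]. Diagonalising L (or applying a numerical eigensolver to the 4x4 matrix) gives the spectrum above. The eigenvalues sum to 6, which equals trace(L) = 2|E|.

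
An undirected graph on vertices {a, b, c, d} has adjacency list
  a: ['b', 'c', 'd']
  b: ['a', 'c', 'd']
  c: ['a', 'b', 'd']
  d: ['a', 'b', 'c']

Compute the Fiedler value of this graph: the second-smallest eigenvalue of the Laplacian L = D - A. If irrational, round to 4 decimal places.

4

Each diagonal entry of L is the vertex degree and each off-diagonal entry is -1 where an edge is present, 0 otherwise; in the order [a, b, c, d] the diagonal is [3, 3, 3, 3]. The sorted Laplacian eigenvalues are [0, 4, 4, 4]; the algebraic connectivity is the second entry, 4. The largest eigenvalue, 4, is at most the vertex count 4. By the matrix-tree theorem the graph has (1/4) * product of the nonzero eigenvalues = 16 spanning trees.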